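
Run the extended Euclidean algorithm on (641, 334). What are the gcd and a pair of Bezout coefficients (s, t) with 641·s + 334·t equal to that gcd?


Euclidean algorithm on (641, 334) — divide until remainder is 0:
  641 = 1 · 334 + 307
  334 = 1 · 307 + 27
  307 = 11 · 27 + 10
  27 = 2 · 10 + 7
  10 = 1 · 7 + 3
  7 = 2 · 3 + 1
  3 = 3 · 1 + 0
gcd(641, 334) = 1.
Track Bezout coefficients alongside the remainders: start with r₀ = 641 = a·1 + b·0 (s = 1, t = 0) and r₁ = 334 = a·0 + b·1 (s = 0, t = 1); each new remainder r_{k+1} = r_{k-1} − q_k·r_k inherits s_{k+1} = s_{k-1} − q_k·s_k, t_{k+1} = t_{k-1} − q_k·t_k, so r_k = a·s_k + b·t_k at every step:
  q = 1: r = 307, s = 1 − 1·0 = 1, t = 0 − 1·1 = -1  (check: 641·1 + 334·(-1) = 307)
  q = 1: r = 27, s = 0 − 1·1 = -1, t = 1 − 1·(-1) = 2  (check: 641·(-1) + 334·2 = 27)
  q = 11: r = 10, s = 1 − 11·(-1) = 12, t = -1 − 11·2 = -23  (check: 641·12 + 334·(-23) = 10)
  q = 2: r = 7, s = -1 − 2·12 = -25, t = 2 − 2·(-23) = 48  (check: 641·(-25) + 334·48 = 7)
  q = 1: r = 3, s = 12 − 1·(-25) = 37, t = -23 − 1·48 = -71  (check: 641·37 + 334·(-71) = 3)
  q = 2: r = 1, s = -25 − 2·37 = -99, t = 48 − 2·(-71) = 190  (check: 641·(-99) + 334·190 = 1)
The row with r = 1 (the gcd) gives the Bezout coefficients s = -99, t = 190.
Result: 641 · (-99) + 334 · (190) = 1.

gcd(641, 334) = 1; s = -99, t = 190 (check: 641·(-99) + 334·190 = 1).


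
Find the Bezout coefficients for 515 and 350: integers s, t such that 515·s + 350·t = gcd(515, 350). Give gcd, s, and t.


Euclidean algorithm on (515, 350) — divide until remainder is 0:
  515 = 1 · 350 + 165
  350 = 2 · 165 + 20
  165 = 8 · 20 + 5
  20 = 4 · 5 + 0
gcd(515, 350) = 5.
Track Bezout coefficients alongside the remainders: start with r₀ = 515 = a·1 + b·0 (s = 1, t = 0) and r₁ = 350 = a·0 + b·1 (s = 0, t = 1); each new remainder r_{k+1} = r_{k-1} − q_k·r_k inherits s_{k+1} = s_{k-1} − q_k·s_k, t_{k+1} = t_{k-1} − q_k·t_k, so r_k = a·s_k + b·t_k at every step:
  q = 1: r = 165, s = 1 − 1·0 = 1, t = 0 − 1·1 = -1  (check: 515·1 + 350·(-1) = 165)
  q = 2: r = 20, s = 0 − 2·1 = -2, t = 1 − 2·(-1) = 3  (check: 515·(-2) + 350·3 = 20)
  q = 8: r = 5, s = 1 − 8·(-2) = 17, t = -1 − 8·3 = -25  (check: 515·17 + 350·(-25) = 5)
The row with r = 5 (the gcd) gives the Bezout coefficients s = 17, t = -25.
Result: 515 · (17) + 350 · (-25) = 5.

gcd(515, 350) = 5; s = 17, t = -25 (check: 515·17 + 350·(-25) = 5).


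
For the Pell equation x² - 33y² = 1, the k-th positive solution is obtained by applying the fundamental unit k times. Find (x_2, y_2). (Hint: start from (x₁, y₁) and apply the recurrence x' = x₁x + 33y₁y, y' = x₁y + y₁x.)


Step 1: Find the fundamental solution (x₁, y₁) of x² - 33y² = 1.
  Expand √33 as a continued fraction. a₀ = ⌊√33⌋ = 5; iterate m_{k+1} = d_k·a_k − m_k, d_{k+1} = (33 − m_{k+1}²)/d_k, a_{k+1} = ⌊(a₀ + m_{k+1})/d_{k+1}⌋ (starting m₀ = 0, d₀ = 1), with convergents p_k = a_k·p_{k-1} + p_{k-2}, q_k = a_k·q_{k-1} + q_{k-2} (p₋₁ = 1, q₋₁ = 0):
  k = 0: a₀ = 5; p₀/q₀ = 5/1; p₀² − 33·q₀² = 25 − 33 = -8.
  k = 1: m = 5, d = 8, a = ⌊(5 + 5)/8⌋ = 1; p/q = (1·5 + 1)/(1·1 + 0) = 6/1; p² − 33·q² = 36 − 33 = 3.
  k = 2: m = 3, d = 3, a = ⌊(5 + 3)/3⌋ = 2; p/q = (2·6 + 5)/(2·1 + 1) = 17/3; p² − 33·q² = 289 − 297 = -8.
  k = 3: m = 3, d = 8, a = ⌊(5 + 3)/8⌋ = 1; p/q = (1·17 + 6)/(1·3 + 1) = 23/4; p² − 33·q² = 529 − 528 = 1.
  The first convergent with p² − 33·q² = 1 gives the fundamental solution (x₁, y₁) = (23, 4).
Step 2: Apply the recurrence (x_{n+1}, y_{n+1}) = (x₁x_n + 33y₁y_n, x₁y_n + y₁x_n) repeatedly.
  From (x_1, y_1) = (23, 4): x_2 = 23·23 + 33·4·4 = 1057; y_2 = 23·4 + 4·23 = 184.
Step 3: Verify x_2² - 33·y_2² = 1117249 - 1117248 = 1 (should be 1). ✓

(x_1, y_1) = (23, 4); (x_2, y_2) = (1057, 184).


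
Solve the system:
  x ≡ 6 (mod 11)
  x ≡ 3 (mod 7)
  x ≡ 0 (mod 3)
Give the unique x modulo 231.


Moduli 11, 7, 3 are pairwise coprime; by CRT there is a unique solution modulo M = 11 · 7 · 3 = 231.
Solve pairwise, accumulating the modulus:
  Start with x ≡ 6 (mod 11).
  Combine with x ≡ 3 (mod 7): since gcd(11, 7) = 1, we get a unique residue mod 77.
    Write x = 6 + 11·t and substitute into x ≡ 3 (mod 7): 11·t ≡ 3 − 6 = -3 (mod 7).
    Reduce coefficients mod 7: 4·t ≡ 4 (mod 7).
    The inverse of 4 mod 7 is 2 (since 4·2 = 8 = 1·7 + 1), so t ≡ 2·4 = 8 ≡ 1 (mod 7).
    Then x = 6 + 11·1 = 17, valid modulo lcm(11, 7) = 77: x ≡ 17 (mod 77).
  Combine with x ≡ 0 (mod 3): since gcd(77, 3) = 1, we get a unique residue mod 231.
    Write x = 17 + 77·t and substitute into x ≡ 0 (mod 3): 77·t ≡ 0 − 17 = -17 (mod 3).
    Reduce coefficients mod 3: 2·t ≡ 1 (mod 3).
    The inverse of 2 mod 3 is 2 (since 2·2 = 4 = 1·3 + 1), so t ≡ 2·1 = 2 ≡ 2 (mod 3).
    Then x = 17 + 77·2 = 171, valid modulo lcm(77, 3) = 231: x ≡ 171 (mod 231).
Verify: 171 mod 11 = 6 ✓, 171 mod 7 = 3 ✓, 171 mod 3 = 0 ✓.

x ≡ 171 (mod 231).


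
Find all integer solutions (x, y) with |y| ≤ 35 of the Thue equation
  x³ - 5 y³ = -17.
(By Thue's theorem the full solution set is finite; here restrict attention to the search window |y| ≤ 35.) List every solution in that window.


The equation is x³ - 5y³ = -17. For fixed y, x³ = 5·y³ − 17, so a solution requires the RHS to be a perfect cube.
Strategy: iterate y from -35 to 35, compute RHS = 5·y³ − 17, and check whether it is a (positive or negative) perfect cube.
Check small values of y:
  y = 0: RHS = -17 is not a perfect cube.
  y = 1: RHS = -12 is not a perfect cube.
  y = -1: RHS = -22 is not a perfect cube.
  y = 2: RHS = 23 is not a perfect cube.
  y = -2: RHS = -57 is not a perfect cube.
  y = 3: RHS = 118 is not a perfect cube.
  y = -3: RHS = -152 is not a perfect cube.
Continuing the search up to |y| = 35 finds no solutions either.
No (x, y) in the scanned range satisfies the equation.

No integer solutions with |y| ≤ 35.


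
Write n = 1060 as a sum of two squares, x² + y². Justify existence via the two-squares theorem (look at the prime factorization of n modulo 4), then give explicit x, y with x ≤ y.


Step 1: Factor n = 1060 = 2^2 · 5 · 53.
Step 2: Check the mod-4 condition on each prime factor: 2 = 2 (special); 5 ≡ 1 (mod 4), exponent 1; 53 ≡ 1 (mod 4), exponent 1.
All primes ≡ 3 (mod 4) appear to even exponent (or don't appear), so by the two-squares theorem n IS expressible as a sum of two squares.
Step 3: Build a representation. Group n = k² · m with k = 2 and m = 5 · 53 = 265 (a product of primes ≡ 1 (mod 4)); a representation of m scales to one of n via (k·x)² + (k·y)² = k²(x² + y²). Each prime p ≡ 1 (mod 4) is itself a sum of two squares; find a² by testing p − a² for a perfect square:
  5: 5 − 1² = 4 = 2² ⇒ 5 = 1² + 2².
  53: 53 − 1² = 52, 53 − 2² = 49 = 7² ⇒ 53 = 2² + 7².
  Combine using the Brahmagupta–Fibonacci identity (a² + b²)(c² + d²) = (ac − bd)² + (ad + bc)² = (ac + bd)² + (ad − bc)²:
  5 · 53 = 265: from (1² + 2²)(2² + 7²), take (1·2 − 2·7, 1·7 + 2·2) = (2 − 14, 7 + 4) = (-12, 11); dropping signs (only squares matter) gives (12, 11); check 12² + 11² = 144 + 121 = 265 ✓.
  Scale by k = 2: (2·12, 2·11) = (24, 22).
Step 4: Order so x ≤ y and verify: 22² + 24² = 484 + 576 = 1060 = n. ✓

n = 1060 = 22² + 24² (one valid representation with x ≤ y).


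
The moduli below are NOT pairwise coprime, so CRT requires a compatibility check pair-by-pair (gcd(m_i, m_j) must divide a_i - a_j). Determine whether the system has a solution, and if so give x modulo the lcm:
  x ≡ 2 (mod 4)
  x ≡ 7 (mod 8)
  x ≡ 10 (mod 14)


Moduli 4, 8, 14 are not pairwise coprime, so CRT works modulo lcm(m_i) when all pairwise compatibility conditions hold.
Pairwise compatibility: gcd(m_i, m_j) must divide a_i - a_j for every pair.
Merge one congruence at a time:
  Start: x ≡ 2 (mod 4).
  Combine with x ≡ 7 (mod 8): gcd(4, 8) = 4, and 7 - 2 = 5 is NOT divisible by 4.
    ⇒ system is inconsistent (no integer solution).

No solution (the system is inconsistent).


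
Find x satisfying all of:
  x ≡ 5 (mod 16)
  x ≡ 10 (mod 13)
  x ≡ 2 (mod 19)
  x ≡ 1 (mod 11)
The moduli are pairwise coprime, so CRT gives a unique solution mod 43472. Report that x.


Product of moduli M = 16 · 13 · 19 · 11 = 43472.
Merge one congruence at a time:
  Start: x ≡ 5 (mod 16).
  Combine with x ≡ 10 (mod 13); new modulus lcm = 208.
    Write x = 5 + 16·t and substitute into x ≡ 10 (mod 13): 16·t ≡ 10 − 5 = 5 (mod 13).
    Reduce coefficients mod 13: 3·t ≡ 5 (mod 13).
    The inverse of 3 mod 13 is 9 (since 3·9 = 27 = 2·13 + 1), so t ≡ 9·5 = 45 ≡ 6 (mod 13).
    Then x = 5 + 16·6 = 101, valid modulo lcm(16, 13) = 208: x ≡ 101 (mod 208).
  Combine with x ≡ 2 (mod 19); new modulus lcm = 3952.
    Write x = 101 + 208·t and substitute into x ≡ 2 (mod 19): 208·t ≡ 2 − 101 = -99 (mod 19).
    Reduce coefficients mod 19: 18·t ≡ 15 (mod 19).
    The inverse of 18 mod 19 is 18 (since 18·18 = 324 = 17·19 + 1), so t ≡ 18·15 = 270 ≡ 4 (mod 19).
    Then x = 101 + 208·4 = 933, valid modulo lcm(208, 19) = 3952: x ≡ 933 (mod 3952).
  Combine with x ≡ 1 (mod 11); new modulus lcm = 43472.
    Write x = 933 + 3952·t and substitute into x ≡ 1 (mod 11): 3952·t ≡ 1 − 933 = -932 (mod 11).
    Reduce coefficients mod 11: 3·t ≡ 3 (mod 11).
    The inverse of 3 mod 11 is 4 (since 3·4 = 12 = 1·11 + 1), so t ≡ 4·3 = 12 ≡ 1 (mod 11).
    Then x = 933 + 3952·1 = 4885, valid modulo lcm(3952, 11) = 43472: x ≡ 4885 (mod 43472).
Verify against each original: 4885 mod 16 = 5, 4885 mod 13 = 10, 4885 mod 19 = 2, 4885 mod 11 = 1.

x ≡ 4885 (mod 43472).


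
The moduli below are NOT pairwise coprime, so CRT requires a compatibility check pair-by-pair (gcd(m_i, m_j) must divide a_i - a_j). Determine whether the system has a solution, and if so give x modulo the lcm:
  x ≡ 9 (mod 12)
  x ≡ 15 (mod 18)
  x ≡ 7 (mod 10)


Moduli 12, 18, 10 are not pairwise coprime, so CRT works modulo lcm(m_i) when all pairwise compatibility conditions hold.
Pairwise compatibility: gcd(m_i, m_j) must divide a_i - a_j for every pair.
Merge one congruence at a time:
  Start: x ≡ 9 (mod 12).
  Combine with x ≡ 15 (mod 18): gcd(12, 18) = 6; 15 - 9 = 6, which IS divisible by 6, so compatible.
    Write x = 9 + 12·t and substitute into x ≡ 15 (mod 18): 12·t ≡ 15 − 9 = 6 (mod 18).
    Divide the congruence (and modulus) by g = 6: 2·t ≡ 1 (mod 3).
    The inverse of 2 mod 3 is 2 (since 2·2 = 4 = 1·3 + 1), so t ≡ 2·1 = 2 ≡ 2 (mod 3).
    Then x = 9 + 12·2 = 33, valid modulo lcm(12, 18) = 36: x ≡ 33 (mod 36).
  Combine with x ≡ 7 (mod 10): gcd(36, 10) = 2; 7 - 33 = -26, which IS divisible by 2, so compatible.
    Write x = 33 + 36·t and substitute into x ≡ 7 (mod 10): 36·t ≡ 7 − 33 = -26 (mod 10).
    Divide the congruence (and modulus) by g = 2: 18·t ≡ -13 (mod 5).
    Reduce coefficients mod 5: 3·t ≡ 2 (mod 5).
    The inverse of 3 mod 5 is 2 (since 3·2 = 6 = 1·5 + 1), so t ≡ 2·2 = 4 ≡ 4 (mod 5).
    Then x = 33 + 36·4 = 177, valid modulo lcm(36, 10) = 180: x ≡ 177 (mod 180).
Verify: 177 mod 12 = 9, 177 mod 18 = 15, 177 mod 10 = 7.

x ≡ 177 (mod 180).


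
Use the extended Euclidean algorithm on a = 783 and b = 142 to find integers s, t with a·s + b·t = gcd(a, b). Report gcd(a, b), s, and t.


Euclidean algorithm on (783, 142) — divide until remainder is 0:
  783 = 5 · 142 + 73
  142 = 1 · 73 + 69
  73 = 1 · 69 + 4
  69 = 17 · 4 + 1
  4 = 4 · 1 + 0
gcd(783, 142) = 1.
Track Bezout coefficients alongside the remainders: start with r₀ = 783 = a·1 + b·0 (s = 1, t = 0) and r₁ = 142 = a·0 + b·1 (s = 0, t = 1); each new remainder r_{k+1} = r_{k-1} − q_k·r_k inherits s_{k+1} = s_{k-1} − q_k·s_k, t_{k+1} = t_{k-1} − q_k·t_k, so r_k = a·s_k + b·t_k at every step:
  q = 5: r = 73, s = 1 − 5·0 = 1, t = 0 − 5·1 = -5  (check: 783·1 + 142·(-5) = 73)
  q = 1: r = 69, s = 0 − 1·1 = -1, t = 1 − 1·(-5) = 6  (check: 783·(-1) + 142·6 = 69)
  q = 1: r = 4, s = 1 − 1·(-1) = 2, t = -5 − 1·6 = -11  (check: 783·2 + 142·(-11) = 4)
  q = 17: r = 1, s = -1 − 17·2 = -35, t = 6 − 17·(-11) = 193  (check: 783·(-35) + 142·193 = 1)
The row with r = 1 (the gcd) gives the Bezout coefficients s = -35, t = 193.
Result: 783 · (-35) + 142 · (193) = 1.

gcd(783, 142) = 1; s = -35, t = 193 (check: 783·(-35) + 142·193 = 1).


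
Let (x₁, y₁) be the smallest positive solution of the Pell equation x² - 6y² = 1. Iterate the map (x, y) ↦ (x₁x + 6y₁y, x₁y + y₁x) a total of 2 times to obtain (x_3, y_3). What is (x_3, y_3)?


Step 1: Find the fundamental solution (x₁, y₁) of x² - 6y² = 1.
  Expand √6 as a continued fraction. a₀ = ⌊√6⌋ = 2; iterate m_{k+1} = d_k·a_k − m_k, d_{k+1} = (6 − m_{k+1}²)/d_k, a_{k+1} = ⌊(a₀ + m_{k+1})/d_{k+1}⌋ (starting m₀ = 0, d₀ = 1), with convergents p_k = a_k·p_{k-1} + p_{k-2}, q_k = a_k·q_{k-1} + q_{k-2} (p₋₁ = 1, q₋₁ = 0):
  k = 0: a₀ = 2; p₀/q₀ = 2/1; p₀² − 6·q₀² = 4 − 6 = -2.
  k = 1: m = 2, d = 2, a = ⌊(2 + 2)/2⌋ = 2; p/q = (2·2 + 1)/(2·1 + 0) = 5/2; p² − 6·q² = 25 − 24 = 1.
  The first convergent with p² − 6·q² = 1 gives the fundamental solution (x₁, y₁) = (5, 2).
Step 2: Apply the recurrence (x_{n+1}, y_{n+1}) = (x₁x_n + 6y₁y_n, x₁y_n + y₁x_n) repeatedly.
  From (x_1, y_1) = (5, 2): x_2 = 5·5 + 6·2·2 = 49; y_2 = 5·2 + 2·5 = 20.
  From (x_2, y_2) = (49, 20): x_3 = 5·49 + 6·2·20 = 485; y_3 = 5·20 + 2·49 = 198.
Step 3: Verify x_3² - 6·y_3² = 235225 - 235224 = 1 (should be 1). ✓

(x_1, y_1) = (5, 2); (x_3, y_3) = (485, 198).


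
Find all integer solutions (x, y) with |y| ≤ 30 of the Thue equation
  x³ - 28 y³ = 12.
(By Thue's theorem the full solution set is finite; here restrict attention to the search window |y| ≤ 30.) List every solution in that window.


The equation is x³ - 28y³ = 12. For fixed y, x³ = 28·y³ + 12, so a solution requires the RHS to be a perfect cube.
Strategy: iterate y from -30 to 30, compute RHS = 28·y³ + 12, and check whether it is a (positive or negative) perfect cube.
Check small values of y:
  y = 0: RHS = 12 is not a perfect cube.
  y = 1: RHS = 40 is not a perfect cube.
  y = -1: RHS = -16 is not a perfect cube.
  y = 2: RHS = 236 is not a perfect cube.
  y = -2: RHS = -212 is not a perfect cube.
  y = 3: RHS = 768 is not a perfect cube.
  y = -3: RHS = -744 is not a perfect cube.
Continuing the search up to |y| = 30 finds no solutions either.
No (x, y) in the scanned range satisfies the equation.

No integer solutions with |y| ≤ 30.


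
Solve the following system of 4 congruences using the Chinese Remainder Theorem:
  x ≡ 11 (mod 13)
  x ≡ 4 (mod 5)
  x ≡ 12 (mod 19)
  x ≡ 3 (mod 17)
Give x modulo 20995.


Product of moduli M = 13 · 5 · 19 · 17 = 20995.
Merge one congruence at a time:
  Start: x ≡ 11 (mod 13).
  Combine with x ≡ 4 (mod 5); new modulus lcm = 65.
    Write x = 11 + 13·t and substitute into x ≡ 4 (mod 5): 13·t ≡ 4 − 11 = -7 (mod 5).
    Reduce coefficients mod 5: 3·t ≡ 3 (mod 5).
    The inverse of 3 mod 5 is 2 (since 3·2 = 6 = 1·5 + 1), so t ≡ 2·3 = 6 ≡ 1 (mod 5).
    Then x = 11 + 13·1 = 24, valid modulo lcm(13, 5) = 65: x ≡ 24 (mod 65).
  Combine with x ≡ 12 (mod 19); new modulus lcm = 1235.
    Write x = 24 + 65·t and substitute into x ≡ 12 (mod 19): 65·t ≡ 12 − 24 = -12 (mod 19).
    Reduce coefficients mod 19: 8·t ≡ 7 (mod 19).
    The inverse of 8 mod 19 is 12 (since 8·12 = 96 = 5·19 + 1), so t ≡ 12·7 = 84 ≡ 8 (mod 19).
    Then x = 24 + 65·8 = 544, valid modulo lcm(65, 19) = 1235: x ≡ 544 (mod 1235).
  Combine with x ≡ 3 (mod 17); new modulus lcm = 20995.
    Write x = 544 + 1235·t and substitute into x ≡ 3 (mod 17): 1235·t ≡ 3 − 544 = -541 (mod 17).
    Reduce coefficients mod 17: 11·t ≡ 3 (mod 17).
    The inverse of 11 mod 17 is 14 (since 11·14 = 154 = 9·17 + 1), so t ≡ 14·3 = 42 ≡ 8 (mod 17).
    Then x = 544 + 1235·8 = 10424, valid modulo lcm(1235, 17) = 20995: x ≡ 10424 (mod 20995).
Verify against each original: 10424 mod 13 = 11, 10424 mod 5 = 4, 10424 mod 19 = 12, 10424 mod 17 = 3.

x ≡ 10424 (mod 20995).


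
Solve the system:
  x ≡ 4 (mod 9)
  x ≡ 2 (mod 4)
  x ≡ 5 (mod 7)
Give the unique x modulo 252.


Moduli 9, 4, 7 are pairwise coprime; by CRT there is a unique solution modulo M = 9 · 4 · 7 = 252.
Solve pairwise, accumulating the modulus:
  Start with x ≡ 4 (mod 9).
  Combine with x ≡ 2 (mod 4): since gcd(9, 4) = 1, we get a unique residue mod 36.
    Write x = 4 + 9·t and substitute into x ≡ 2 (mod 4): 9·t ≡ 2 − 4 = -2 (mod 4).
    Reduce coefficients mod 4: 1·t ≡ 2 (mod 4).
    So t ≡ 2 (mod 4).
    Then x = 4 + 9·2 = 22, valid modulo lcm(9, 4) = 36: x ≡ 22 (mod 36).
  Combine with x ≡ 5 (mod 7): since gcd(36, 7) = 1, we get a unique residue mod 252.
    Write x = 22 + 36·t and substitute into x ≡ 5 (mod 7): 36·t ≡ 5 − 22 = -17 (mod 7).
    Reduce coefficients mod 7: 1·t ≡ 4 (mod 7).
    So t ≡ 4 (mod 7).
    Then x = 22 + 36·4 = 166, valid modulo lcm(36, 7) = 252: x ≡ 166 (mod 252).
Verify: 166 mod 9 = 4 ✓, 166 mod 4 = 2 ✓, 166 mod 7 = 5 ✓.

x ≡ 166 (mod 252).


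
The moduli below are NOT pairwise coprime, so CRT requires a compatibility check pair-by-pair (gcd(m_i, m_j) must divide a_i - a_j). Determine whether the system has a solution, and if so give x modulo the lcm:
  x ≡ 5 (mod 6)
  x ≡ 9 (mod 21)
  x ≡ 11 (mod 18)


Moduli 6, 21, 18 are not pairwise coprime, so CRT works modulo lcm(m_i) when all pairwise compatibility conditions hold.
Pairwise compatibility: gcd(m_i, m_j) must divide a_i - a_j for every pair.
Merge one congruence at a time:
  Start: x ≡ 5 (mod 6).
  Combine with x ≡ 9 (mod 21): gcd(6, 21) = 3, and 9 - 5 = 4 is NOT divisible by 3.
    ⇒ system is inconsistent (no integer solution).

No solution (the system is inconsistent).


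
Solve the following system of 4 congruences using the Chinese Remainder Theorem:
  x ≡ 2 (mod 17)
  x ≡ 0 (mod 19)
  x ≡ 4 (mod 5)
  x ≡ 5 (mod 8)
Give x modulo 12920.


Product of moduli M = 17 · 19 · 5 · 8 = 12920.
Merge one congruence at a time:
  Start: x ≡ 2 (mod 17).
  Combine with x ≡ 0 (mod 19); new modulus lcm = 323.
    Write x = 2 + 17·t and substitute into x ≡ 0 (mod 19): 17·t ≡ 0 − 2 = -2 (mod 19).
    Reduce coefficients mod 19: 17·t ≡ 17 (mod 19).
    The inverse of 17 mod 19 is 9 (since 17·9 = 153 = 8·19 + 1), so t ≡ 9·17 = 153 ≡ 1 (mod 19).
    Then x = 2 + 17·1 = 19, valid modulo lcm(17, 19) = 323: x ≡ 19 (mod 323).
  Combine with x ≡ 4 (mod 5); new modulus lcm = 1615.
    Write x = 19 + 323·t and substitute into x ≡ 4 (mod 5): 323·t ≡ 4 − 19 = -15 (mod 5).
    Reduce coefficients mod 5: 3·t ≡ 0 (mod 5).
    The inverse of 3 mod 5 is 2 (since 3·2 = 6 = 1·5 + 1), so t ≡ 2·0 = 0 ≡ 0 (mod 5).
    Then x = 19 + 323·0 = 19, valid modulo lcm(323, 5) = 1615: x ≡ 19 (mod 1615).
  Combine with x ≡ 5 (mod 8); new modulus lcm = 12920.
    Write x = 19 + 1615·t and substitute into x ≡ 5 (mod 8): 1615·t ≡ 5 − 19 = -14 (mod 8).
    Reduce coefficients mod 8: 7·t ≡ 2 (mod 8).
    The inverse of 7 mod 8 is 7 (since 7·7 = 49 = 6·8 + 1), so t ≡ 7·2 = 14 ≡ 6 (mod 8).
    Then x = 19 + 1615·6 = 9709, valid modulo lcm(1615, 8) = 12920: x ≡ 9709 (mod 12920).
Verify against each original: 9709 mod 17 = 2, 9709 mod 19 = 0, 9709 mod 5 = 4, 9709 mod 8 = 5.

x ≡ 9709 (mod 12920).


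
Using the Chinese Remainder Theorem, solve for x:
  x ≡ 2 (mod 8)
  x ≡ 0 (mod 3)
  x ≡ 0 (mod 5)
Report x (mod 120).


Moduli 8, 3, 5 are pairwise coprime; by CRT there is a unique solution modulo M = 8 · 3 · 5 = 120.
Solve pairwise, accumulating the modulus:
  Start with x ≡ 2 (mod 8).
  Combine with x ≡ 0 (mod 3): since gcd(8, 3) = 1, we get a unique residue mod 24.
    Write x = 2 + 8·t and substitute into x ≡ 0 (mod 3): 8·t ≡ 0 − 2 = -2 (mod 3).
    Reduce coefficients mod 3: 2·t ≡ 1 (mod 3).
    The inverse of 2 mod 3 is 2 (since 2·2 = 4 = 1·3 + 1), so t ≡ 2·1 = 2 ≡ 2 (mod 3).
    Then x = 2 + 8·2 = 18, valid modulo lcm(8, 3) = 24: x ≡ 18 (mod 24).
  Combine with x ≡ 0 (mod 5): since gcd(24, 5) = 1, we get a unique residue mod 120.
    Write x = 18 + 24·t and substitute into x ≡ 0 (mod 5): 24·t ≡ 0 − 18 = -18 (mod 5).
    Reduce coefficients mod 5: 4·t ≡ 2 (mod 5).
    The inverse of 4 mod 5 is 4 (since 4·4 = 16 = 3·5 + 1), so t ≡ 4·2 = 8 ≡ 3 (mod 5).
    Then x = 18 + 24·3 = 90, valid modulo lcm(24, 5) = 120: x ≡ 90 (mod 120).
Verify: 90 mod 8 = 2 ✓, 90 mod 3 = 0 ✓, 90 mod 5 = 0 ✓.

x ≡ 90 (mod 120).


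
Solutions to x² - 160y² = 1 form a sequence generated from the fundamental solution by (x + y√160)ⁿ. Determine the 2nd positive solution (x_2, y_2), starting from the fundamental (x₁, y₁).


Step 1: Find the fundamental solution (x₁, y₁) of x² - 160y² = 1.
  Expand √160 as a continued fraction. a₀ = ⌊√160⌋ = 12; iterate m_{k+1} = d_k·a_k − m_k, d_{k+1} = (160 − m_{k+1}²)/d_k, a_{k+1} = ⌊(a₀ + m_{k+1})/d_{k+1}⌋ (starting m₀ = 0, d₀ = 1), with convergents p_k = a_k·p_{k-1} + p_{k-2}, q_k = a_k·q_{k-1} + q_{k-2} (p₋₁ = 1, q₋₁ = 0):
  k = 0: a₀ = 12; p₀/q₀ = 12/1; p₀² − 160·q₀² = 144 − 160 = -16.
  k = 1: m = 12, d = 16, a = ⌊(12 + 12)/16⌋ = 1; p/q = (1·12 + 1)/(1·1 + 0) = 13/1; p² − 160·q² = 169 − 160 = 9.
  k = 2: m = 4, d = 9, a = ⌊(12 + 4)/9⌋ = 1; p/q = (1·13 + 12)/(1·1 + 1) = 25/2; p² − 160·q² = 625 − 640 = -15.
  k = 3: m = 5, d = 15, a = ⌊(12 + 5)/15⌋ = 1; p/q = (1·25 + 13)/(1·2 + 1) = 38/3; p² − 160·q² = 1444 − 1440 = 4.
  k = 4: m = 10, d = 4, a = ⌊(12 + 10)/4⌋ = 5; p/q = (5·38 + 25)/(5·3 + 2) = 215/17; p² − 160·q² = 46225 − 46240 = -15.
  k = 5: m = 10, d = 15, a = ⌊(12 + 10)/15⌋ = 1; p/q = (1·215 + 38)/(1·17 + 3) = 253/20; p² − 160·q² = 64009 − 64000 = 9.
  k = 6: m = 5, d = 9, a = ⌊(12 + 5)/9⌋ = 1; p/q = (1·253 + 215)/(1·20 + 17) = 468/37; p² − 160·q² = 219024 − 219040 = -16.
  k = 7: m = 4, d = 16, a = ⌊(12 + 4)/16⌋ = 1; p/q = (1·468 + 253)/(1·37 + 20) = 721/57; p² − 160·q² = 519841 − 519840 = 1.
  The first convergent with p² − 160·q² = 1 gives the fundamental solution (x₁, y₁) = (721, 57).
Step 2: Apply the recurrence (x_{n+1}, y_{n+1}) = (x₁x_n + 160y₁y_n, x₁y_n + y₁x_n) repeatedly.
  From (x_1, y_1) = (721, 57): x_2 = 721·721 + 160·57·57 = 1039681; y_2 = 721·57 + 57·721 = 82194.
Step 3: Verify x_2² - 160·y_2² = 1080936581761 - 1080936581760 = 1 (should be 1). ✓

(x_1, y_1) = (721, 57); (x_2, y_2) = (1039681, 82194).


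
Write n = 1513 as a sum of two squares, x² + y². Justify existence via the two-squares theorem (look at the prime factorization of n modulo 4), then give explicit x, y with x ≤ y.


Step 1: Factor n = 1513 = 17 · 89.
Step 2: Check the mod-4 condition on each prime factor: 17 ≡ 1 (mod 4), exponent 1; 89 ≡ 1 (mod 4), exponent 1.
All primes ≡ 3 (mod 4) appear to even exponent (or don't appear), so by the two-squares theorem n IS expressible as a sum of two squares.
Step 3: Build a representation. Here n = 17 · 89 is a product of primes ≡ 1 (mod 4). Each prime p ≡ 1 (mod 4) is itself a sum of two squares; find a² by testing p − a² for a perfect square:
  17: 17 − 1² = 16 = 4² ⇒ 17 = 1² + 4².
  89: 89 − 1² = 88, 89 − 2² = 85, 89 − 3² = 80, 89 − 4² = 73, 89 − 5² = 64 = 8² ⇒ 89 = 5² + 8².
  Combine using the Brahmagupta–Fibonacci identity (a² + b²)(c² + d²) = (ac − bd)² + (ad + bc)² = (ac + bd)² + (ad − bc)²:
  17 · 89 = 1513: from (1² + 4²)(5² + 8²), take (1·5 − 4·8, 1·8 + 4·5) = (5 − 32, 8 + 20) = (-27, 28); dropping signs (only squares matter) gives (27, 28); check 27² + 28² = 729 + 784 = 1513 ✓.
Step 4: Order so x ≤ y and verify: 27² + 28² = 729 + 784 = 1513 = n. ✓

n = 1513 = 27² + 28² (one valid representation with x ≤ y).


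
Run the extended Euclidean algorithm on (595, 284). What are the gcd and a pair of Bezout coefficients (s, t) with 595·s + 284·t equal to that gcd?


Euclidean algorithm on (595, 284) — divide until remainder is 0:
  595 = 2 · 284 + 27
  284 = 10 · 27 + 14
  27 = 1 · 14 + 13
  14 = 1 · 13 + 1
  13 = 13 · 1 + 0
gcd(595, 284) = 1.
Track Bezout coefficients alongside the remainders: start with r₀ = 595 = a·1 + b·0 (s = 1, t = 0) and r₁ = 284 = a·0 + b·1 (s = 0, t = 1); each new remainder r_{k+1} = r_{k-1} − q_k·r_k inherits s_{k+1} = s_{k-1} − q_k·s_k, t_{k+1} = t_{k-1} − q_k·t_k, so r_k = a·s_k + b·t_k at every step:
  q = 2: r = 27, s = 1 − 2·0 = 1, t = 0 − 2·1 = -2  (check: 595·1 + 284·(-2) = 27)
  q = 10: r = 14, s = 0 − 10·1 = -10, t = 1 − 10·(-2) = 21  (check: 595·(-10) + 284·21 = 14)
  q = 1: r = 13, s = 1 − 1·(-10) = 11, t = -2 − 1·21 = -23  (check: 595·11 + 284·(-23) = 13)
  q = 1: r = 1, s = -10 − 1·11 = -21, t = 21 − 1·(-23) = 44  (check: 595·(-21) + 284·44 = 1)
The row with r = 1 (the gcd) gives the Bezout coefficients s = -21, t = 44.
Result: 595 · (-21) + 284 · (44) = 1.

gcd(595, 284) = 1; s = -21, t = 44 (check: 595·(-21) + 284·44 = 1).


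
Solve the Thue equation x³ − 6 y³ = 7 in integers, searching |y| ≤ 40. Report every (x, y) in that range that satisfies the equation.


The equation is x³ - 6y³ = 7. For fixed y, x³ = 6·y³ + 7, so a solution requires the RHS to be a perfect cube.
Strategy: iterate y from -40 to 40, compute RHS = 6·y³ + 7, and check whether it is a (positive or negative) perfect cube.
Check small values of y:
  y = 0: RHS = 7 is not a perfect cube.
  y = 1: RHS = 13 is not a perfect cube.
  y = -1: RHS = 1 = (1)³ ⇒ x = 1 works.
  y = 2: RHS = 55 is not a perfect cube.
  y = -2: RHS = -41 is not a perfect cube.
  y = 3: RHS = 169 is not a perfect cube.
  y = -3: RHS = -155 is not a perfect cube.
Continuing the search up to |y| = 40 finds no further solutions beyond those listed.
Collected solutions: (1, -1).

Solutions (with |y| ≤ 40): (1, -1).


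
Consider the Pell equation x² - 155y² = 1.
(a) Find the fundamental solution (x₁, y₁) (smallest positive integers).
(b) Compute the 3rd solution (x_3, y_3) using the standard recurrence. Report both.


Step 1: Find the fundamental solution (x₁, y₁) of x² - 155y² = 1.
  Expand √155 as a continued fraction. a₀ = ⌊√155⌋ = 12; iterate m_{k+1} = d_k·a_k − m_k, d_{k+1} = (155 − m_{k+1}²)/d_k, a_{k+1} = ⌊(a₀ + m_{k+1})/d_{k+1}⌋ (starting m₀ = 0, d₀ = 1), with convergents p_k = a_k·p_{k-1} + p_{k-2}, q_k = a_k·q_{k-1} + q_{k-2} (p₋₁ = 1, q₋₁ = 0):
  k = 0: a₀ = 12; p₀/q₀ = 12/1; p₀² − 155·q₀² = 144 − 155 = -11.
  k = 1: m = 12, d = 11, a = ⌊(12 + 12)/11⌋ = 2; p/q = (2·12 + 1)/(2·1 + 0) = 25/2; p² − 155·q² = 625 − 620 = 5.
  k = 2: m = 10, d = 5, a = ⌊(12 + 10)/5⌋ = 4; p/q = (4·25 + 12)/(4·2 + 1) = 112/9; p² − 155·q² = 12544 − 12555 = -11.
  k = 3: m = 10, d = 11, a = ⌊(12 + 10)/11⌋ = 2; p/q = (2·112 + 25)/(2·9 + 2) = 249/20; p² − 155·q² = 62001 − 62000 = 1.
  The first convergent with p² − 155·q² = 1 gives the fundamental solution (x₁, y₁) = (249, 20).
Step 2: Apply the recurrence (x_{n+1}, y_{n+1}) = (x₁x_n + 155y₁y_n, x₁y_n + y₁x_n) repeatedly.
  From (x_1, y_1) = (249, 20): x_2 = 249·249 + 155·20·20 = 124001; y_2 = 249·20 + 20·249 = 9960.
  From (x_2, y_2) = (124001, 9960): x_3 = 249·124001 + 155·20·9960 = 61752249; y_3 = 249·9960 + 20·124001 = 4960060.
Step 3: Verify x_3² - 155·y_3² = 3813340256558001 - 3813340256558000 = 1 (should be 1). ✓

(x_1, y_1) = (249, 20); (x_3, y_3) = (61752249, 4960060).


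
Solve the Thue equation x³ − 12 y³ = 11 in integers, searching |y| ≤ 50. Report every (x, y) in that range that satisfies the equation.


The equation is x³ - 12y³ = 11. For fixed y, x³ = 12·y³ + 11, so a solution requires the RHS to be a perfect cube.
Strategy: iterate y from -50 to 50, compute RHS = 12·y³ + 11, and check whether it is a (positive or negative) perfect cube.
Check small values of y:
  y = 0: RHS = 11 is not a perfect cube.
  y = 1: RHS = 23 is not a perfect cube.
  y = -1: RHS = -1 = (-1)³ ⇒ x = -1 works.
  y = 2: RHS = 107 is not a perfect cube.
  y = -2: RHS = -85 is not a perfect cube.
  y = 3: RHS = 335 is not a perfect cube.
  y = -3: RHS = -313 is not a perfect cube.
Continuing the search up to |y| = 50 finds no further solutions beyond those listed.
Collected solutions: (-1, -1).

Solutions (with |y| ≤ 50): (-1, -1).


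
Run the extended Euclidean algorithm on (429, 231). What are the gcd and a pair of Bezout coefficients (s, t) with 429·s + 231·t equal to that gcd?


Euclidean algorithm on (429, 231) — divide until remainder is 0:
  429 = 1 · 231 + 198
  231 = 1 · 198 + 33
  198 = 6 · 33 + 0
gcd(429, 231) = 33.
Track Bezout coefficients alongside the remainders: start with r₀ = 429 = a·1 + b·0 (s = 1, t = 0) and r₁ = 231 = a·0 + b·1 (s = 0, t = 1); each new remainder r_{k+1} = r_{k-1} − q_k·r_k inherits s_{k+1} = s_{k-1} − q_k·s_k, t_{k+1} = t_{k-1} − q_k·t_k, so r_k = a·s_k + b·t_k at every step:
  q = 1: r = 198, s = 1 − 1·0 = 1, t = 0 − 1·1 = -1  (check: 429·1 + 231·(-1) = 198)
  q = 1: r = 33, s = 0 − 1·1 = -1, t = 1 − 1·(-1) = 2  (check: 429·(-1) + 231·2 = 33)
The row with r = 33 (the gcd) gives the Bezout coefficients s = -1, t = 2.
Result: 429 · (-1) + 231 · (2) = 33.

gcd(429, 231) = 33; s = -1, t = 2 (check: 429·(-1) + 231·2 = 33).


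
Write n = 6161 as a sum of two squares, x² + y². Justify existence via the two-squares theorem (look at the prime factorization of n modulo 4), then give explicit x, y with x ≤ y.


Step 1: Factor n = 6161 = 61 · 101.
Step 2: Check the mod-4 condition on each prime factor: 61 ≡ 1 (mod 4), exponent 1; 101 ≡ 1 (mod 4), exponent 1.
All primes ≡ 3 (mod 4) appear to even exponent (or don't appear), so by the two-squares theorem n IS expressible as a sum of two squares.
Step 3: Build a representation. Here n = 61 · 101 is a product of primes ≡ 1 (mod 4). Each prime p ≡ 1 (mod 4) is itself a sum of two squares; find a² by testing p − a² for a perfect square:
  61: 61 − 1² = 60, 61 − 2² = 57, 61 − 3² = 52, 61 − 4² = 45, 61 − 5² = 36 = 6² ⇒ 61 = 5² + 6².
  101: 101 − 1² = 100 = 10² ⇒ 101 = 1² + 10².
  Combine using the Brahmagupta–Fibonacci identity (a² + b²)(c² + d²) = (ac − bd)² + (ad + bc)² = (ac + bd)² + (ad − bc)²:
  61 · 101 = 6161: from (5² + 6²)(1² + 10²), take (5·1 − 6·10, 5·10 + 6·1) = (5 − 60, 50 + 6) = (-55, 56); dropping signs (only squares matter) gives (55, 56); check 55² + 56² = 3025 + 3136 = 6161 ✓.
Step 4: Order so x ≤ y and verify: 55² + 56² = 3025 + 3136 = 6161 = n. ✓

n = 6161 = 55² + 56² (one valid representation with x ≤ y).


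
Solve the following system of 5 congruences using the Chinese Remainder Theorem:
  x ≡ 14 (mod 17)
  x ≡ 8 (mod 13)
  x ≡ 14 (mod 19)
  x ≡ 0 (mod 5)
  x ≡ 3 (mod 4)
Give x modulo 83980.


Product of moduli M = 17 · 13 · 19 · 5 · 4 = 83980.
Merge one congruence at a time:
  Start: x ≡ 14 (mod 17).
  Combine with x ≡ 8 (mod 13); new modulus lcm = 221.
    Write x = 14 + 17·t and substitute into x ≡ 8 (mod 13): 17·t ≡ 8 − 14 = -6 (mod 13).
    Reduce coefficients mod 13: 4·t ≡ 7 (mod 13).
    The inverse of 4 mod 13 is 10 (since 4·10 = 40 = 3·13 + 1), so t ≡ 10·7 = 70 ≡ 5 (mod 13).
    Then x = 14 + 17·5 = 99, valid modulo lcm(17, 13) = 221: x ≡ 99 (mod 221).
  Combine with x ≡ 14 (mod 19); new modulus lcm = 4199.
    Write x = 99 + 221·t and substitute into x ≡ 14 (mod 19): 221·t ≡ 14 − 99 = -85 (mod 19).
    Reduce coefficients mod 19: 12·t ≡ 10 (mod 19).
    The inverse of 12 mod 19 is 8 (since 12·8 = 96 = 5·19 + 1), so t ≡ 8·10 = 80 ≡ 4 (mod 19).
    Then x = 99 + 221·4 = 983, valid modulo lcm(221, 19) = 4199: x ≡ 983 (mod 4199).
  Combine with x ≡ 0 (mod 5); new modulus lcm = 20995.
    Write x = 983 + 4199·t and substitute into x ≡ 0 (mod 5): 4199·t ≡ 0 − 983 = -983 (mod 5).
    Reduce coefficients mod 5: 4·t ≡ 2 (mod 5).
    The inverse of 4 mod 5 is 4 (since 4·4 = 16 = 3·5 + 1), so t ≡ 4·2 = 8 ≡ 3 (mod 5).
    Then x = 983 + 4199·3 = 13580, valid modulo lcm(4199, 5) = 20995: x ≡ 13580 (mod 20995).
  Combine with x ≡ 3 (mod 4); new modulus lcm = 83980.
    Write x = 13580 + 20995·t and substitute into x ≡ 3 (mod 4): 20995·t ≡ 3 − 13580 = -13577 (mod 4).
    Reduce coefficients mod 4: 3·t ≡ 3 (mod 4).
    The inverse of 3 mod 4 is 3 (since 3·3 = 9 = 2·4 + 1), so t ≡ 3·3 = 9 ≡ 1 (mod 4).
    Then x = 13580 + 20995·1 = 34575, valid modulo lcm(20995, 4) = 83980: x ≡ 34575 (mod 83980).
Verify against each original: 34575 mod 17 = 14, 34575 mod 13 = 8, 34575 mod 19 = 14, 34575 mod 5 = 0, 34575 mod 4 = 3.

x ≡ 34575 (mod 83980).


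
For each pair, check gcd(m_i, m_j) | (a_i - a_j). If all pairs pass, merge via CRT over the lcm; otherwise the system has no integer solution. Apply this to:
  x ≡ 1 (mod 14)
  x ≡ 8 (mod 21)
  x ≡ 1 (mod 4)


Moduli 14, 21, 4 are not pairwise coprime, so CRT works modulo lcm(m_i) when all pairwise compatibility conditions hold.
Pairwise compatibility: gcd(m_i, m_j) must divide a_i - a_j for every pair.
Merge one congruence at a time:
  Start: x ≡ 1 (mod 14).
  Combine with x ≡ 8 (mod 21): gcd(14, 21) = 7; 8 - 1 = 7, which IS divisible by 7, so compatible.
    Write x = 1 + 14·t and substitute into x ≡ 8 (mod 21): 14·t ≡ 8 − 1 = 7 (mod 21).
    Divide the congruence (and modulus) by g = 7: 2·t ≡ 1 (mod 3).
    The inverse of 2 mod 3 is 2 (since 2·2 = 4 = 1·3 + 1), so t ≡ 2·1 = 2 ≡ 2 (mod 3).
    Then x = 1 + 14·2 = 29, valid modulo lcm(14, 21) = 42: x ≡ 29 (mod 42).
  Combine with x ≡ 1 (mod 4): gcd(42, 4) = 2; 1 - 29 = -28, which IS divisible by 2, so compatible.
    Write x = 29 + 42·t and substitute into x ≡ 1 (mod 4): 42·t ≡ 1 − 29 = -28 (mod 4).
    Divide the congruence (and modulus) by g = 2: 21·t ≡ -14 (mod 2).
    Reduce coefficients mod 2: 1·t ≡ 0 (mod 2).
    So t ≡ 0 (mod 2).
    Then x = 29 + 42·0 = 29, valid modulo lcm(42, 4) = 84: x ≡ 29 (mod 84).
Verify: 29 mod 14 = 1, 29 mod 21 = 8, 29 mod 4 = 1.

x ≡ 29 (mod 84).


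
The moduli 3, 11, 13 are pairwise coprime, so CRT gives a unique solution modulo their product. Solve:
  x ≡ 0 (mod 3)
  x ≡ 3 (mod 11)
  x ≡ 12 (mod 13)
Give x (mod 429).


Moduli 3, 11, 13 are pairwise coprime; by CRT there is a unique solution modulo M = 3 · 11 · 13 = 429.
Solve pairwise, accumulating the modulus:
  Start with x ≡ 0 (mod 3).
  Combine with x ≡ 3 (mod 11): since gcd(3, 11) = 1, we get a unique residue mod 33.
    Write x = 0 + 3·t and substitute into x ≡ 3 (mod 11): 3·t ≡ 3 − 0 = 3 (mod 11).
    The inverse of 3 mod 11 is 4 (since 3·4 = 12 = 1·11 + 1), so t ≡ 4·3 = 12 ≡ 1 (mod 11).
    Then x = 0 + 3·1 = 3, valid modulo lcm(3, 11) = 33: x ≡ 3 (mod 33).
  Combine with x ≡ 12 (mod 13): since gcd(33, 13) = 1, we get a unique residue mod 429.
    Write x = 3 + 33·t and substitute into x ≡ 12 (mod 13): 33·t ≡ 12 − 3 = 9 (mod 13).
    Reduce coefficients mod 13: 7·t ≡ 9 (mod 13).
    The inverse of 7 mod 13 is 2 (since 7·2 = 14 = 1·13 + 1), so t ≡ 2·9 = 18 ≡ 5 (mod 13).
    Then x = 3 + 33·5 = 168, valid modulo lcm(33, 13) = 429: x ≡ 168 (mod 429).
Verify: 168 mod 3 = 0 ✓, 168 mod 11 = 3 ✓, 168 mod 13 = 12 ✓.

x ≡ 168 (mod 429).


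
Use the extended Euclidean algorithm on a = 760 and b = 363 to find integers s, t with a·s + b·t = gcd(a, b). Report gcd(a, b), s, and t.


Euclidean algorithm on (760, 363) — divide until remainder is 0:
  760 = 2 · 363 + 34
  363 = 10 · 34 + 23
  34 = 1 · 23 + 11
  23 = 2 · 11 + 1
  11 = 11 · 1 + 0
gcd(760, 363) = 1.
Track Bezout coefficients alongside the remainders: start with r₀ = 760 = a·1 + b·0 (s = 1, t = 0) and r₁ = 363 = a·0 + b·1 (s = 0, t = 1); each new remainder r_{k+1} = r_{k-1} − q_k·r_k inherits s_{k+1} = s_{k-1} − q_k·s_k, t_{k+1} = t_{k-1} − q_k·t_k, so r_k = a·s_k + b·t_k at every step:
  q = 2: r = 34, s = 1 − 2·0 = 1, t = 0 − 2·1 = -2  (check: 760·1 + 363·(-2) = 34)
  q = 10: r = 23, s = 0 − 10·1 = -10, t = 1 − 10·(-2) = 21  (check: 760·(-10) + 363·21 = 23)
  q = 1: r = 11, s = 1 − 1·(-10) = 11, t = -2 − 1·21 = -23  (check: 760·11 + 363·(-23) = 11)
  q = 2: r = 1, s = -10 − 2·11 = -32, t = 21 − 2·(-23) = 67  (check: 760·(-32) + 363·67 = 1)
The row with r = 1 (the gcd) gives the Bezout coefficients s = -32, t = 67.
Result: 760 · (-32) + 363 · (67) = 1.

gcd(760, 363) = 1; s = -32, t = 67 (check: 760·(-32) + 363·67 = 1).


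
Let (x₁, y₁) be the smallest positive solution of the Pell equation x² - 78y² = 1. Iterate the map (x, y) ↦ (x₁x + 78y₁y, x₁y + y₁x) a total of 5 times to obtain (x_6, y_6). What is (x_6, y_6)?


Step 1: Find the fundamental solution (x₁, y₁) of x² - 78y² = 1.
  Expand √78 as a continued fraction. a₀ = ⌊√78⌋ = 8; iterate m_{k+1} = d_k·a_k − m_k, d_{k+1} = (78 − m_{k+1}²)/d_k, a_{k+1} = ⌊(a₀ + m_{k+1})/d_{k+1}⌋ (starting m₀ = 0, d₀ = 1), with convergents p_k = a_k·p_{k-1} + p_{k-2}, q_k = a_k·q_{k-1} + q_{k-2} (p₋₁ = 1, q₋₁ = 0):
  k = 0: a₀ = 8; p₀/q₀ = 8/1; p₀² − 78·q₀² = 64 − 78 = -14.
  k = 1: m = 8, d = 14, a = ⌊(8 + 8)/14⌋ = 1; p/q = (1·8 + 1)/(1·1 + 0) = 9/1; p² − 78·q² = 81 − 78 = 3.
  k = 2: m = 6, d = 3, a = ⌊(8 + 6)/3⌋ = 4; p/q = (4·9 + 8)/(4·1 + 1) = 44/5; p² − 78·q² = 1936 − 1950 = -14.
  k = 3: m = 6, d = 14, a = ⌊(8 + 6)/14⌋ = 1; p/q = (1·44 + 9)/(1·5 + 1) = 53/6; p² − 78·q² = 2809 − 2808 = 1.
  The first convergent with p² − 78·q² = 1 gives the fundamental solution (x₁, y₁) = (53, 6).
Step 2: Apply the recurrence (x_{n+1}, y_{n+1}) = (x₁x_n + 78y₁y_n, x₁y_n + y₁x_n) repeatedly.
  From (x_1, y_1) = (53, 6): x_2 = 53·53 + 78·6·6 = 5617; y_2 = 53·6 + 6·53 = 636.
  From (x_2, y_2) = (5617, 636): x_3 = 53·5617 + 78·6·636 = 595349; y_3 = 53·636 + 6·5617 = 67410.
  From (x_3, y_3) = (595349, 67410): x_4 = 53·595349 + 78·6·67410 = 63101377; y_4 = 53·67410 + 6·595349 = 7144824.
  From (x_4, y_4) = (63101377, 7144824): x_5 = 53·63101377 + 78·6·7144824 = 6688150613; y_5 = 53·7144824 + 6·63101377 = 757283934.
  From (x_5, y_5) = (6688150613, 757283934): x_6 = 53·6688150613 + 78·6·757283934 = 708880863601; y_6 = 53·757283934 + 6·6688150613 = 80264952180.
Step 3: Verify x_6² - 78·y_6² = 502512078779699566687201 - 502512078779699566687200 = 1 (should be 1). ✓

(x_1, y_1) = (53, 6); (x_6, y_6) = (708880863601, 80264952180).


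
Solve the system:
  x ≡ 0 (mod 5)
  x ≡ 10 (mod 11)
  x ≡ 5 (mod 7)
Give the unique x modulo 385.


Moduli 5, 11, 7 are pairwise coprime; by CRT there is a unique solution modulo M = 5 · 11 · 7 = 385.
Solve pairwise, accumulating the modulus:
  Start with x ≡ 0 (mod 5).
  Combine with x ≡ 10 (mod 11): since gcd(5, 11) = 1, we get a unique residue mod 55.
    Write x = 0 + 5·t and substitute into x ≡ 10 (mod 11): 5·t ≡ 10 − 0 = 10 (mod 11).
    The inverse of 5 mod 11 is 9 (since 5·9 = 45 = 4·11 + 1), so t ≡ 9·10 = 90 ≡ 2 (mod 11).
    Then x = 0 + 5·2 = 10, valid modulo lcm(5, 11) = 55: x ≡ 10 (mod 55).
  Combine with x ≡ 5 (mod 7): since gcd(55, 7) = 1, we get a unique residue mod 385.
    Write x = 10 + 55·t and substitute into x ≡ 5 (mod 7): 55·t ≡ 5 − 10 = -5 (mod 7).
    Reduce coefficients mod 7: 6·t ≡ 2 (mod 7).
    The inverse of 6 mod 7 is 6 (since 6·6 = 36 = 5·7 + 1), so t ≡ 6·2 = 12 ≡ 5 (mod 7).
    Then x = 10 + 55·5 = 285, valid modulo lcm(55, 7) = 385: x ≡ 285 (mod 385).
Verify: 285 mod 5 = 0 ✓, 285 mod 11 = 10 ✓, 285 mod 7 = 5 ✓.

x ≡ 285 (mod 385).
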